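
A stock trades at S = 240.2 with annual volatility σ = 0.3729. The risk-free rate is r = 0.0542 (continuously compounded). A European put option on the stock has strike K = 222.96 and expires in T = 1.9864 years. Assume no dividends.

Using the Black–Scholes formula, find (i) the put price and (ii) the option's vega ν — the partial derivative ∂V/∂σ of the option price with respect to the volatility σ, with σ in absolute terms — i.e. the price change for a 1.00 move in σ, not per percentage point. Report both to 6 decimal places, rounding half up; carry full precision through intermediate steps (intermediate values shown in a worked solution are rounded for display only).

σ√T = 0.3729·√1.9864 = 0.525564
d₁ = (ln(S/K) + (r+σ²/2)T) / (σ√T) = (ln(240.2/222.96) + (0.0542+0.3729²/2)·1.9864) / 0.525564 = (0.074480 + 0.245772) / 0.525564 = 0.609348
d₂ = d₁ − σ√T = 0.609348 − 0.525564 = 0.083783
e^{−rT} = e^{−0.0542·1.9864} = 0.897930
N(−d₁) = 0.271147,  N(−d₂) = 0.466614
Put price V = K·e^{−rT}·N(−d₂) − S·N(−d₁) = 93.417366 − 65.129518 = 28.287847
φ(d₁) = (1/√(2π))·e^{−d₁²/2} = 0.331346
ν = S·φ(d₁)·√T = 112.173089

price = 28.287847
ν = 112.173089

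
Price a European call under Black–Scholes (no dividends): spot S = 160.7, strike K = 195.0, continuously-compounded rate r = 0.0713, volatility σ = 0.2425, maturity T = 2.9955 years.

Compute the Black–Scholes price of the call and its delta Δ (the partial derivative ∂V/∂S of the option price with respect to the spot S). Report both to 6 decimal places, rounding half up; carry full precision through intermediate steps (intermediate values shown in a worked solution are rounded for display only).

σ√T = 0.2425·√2.9955 = 0.419707
d₁ = (ln(S/K) + (r+σ²/2)T) / (σ√T) = (ln(160.7/195.0) + (0.0713+0.2425²/2)·2.9955) / 0.419707 = (-0.193460 + 0.301656) / 0.419707 = 0.257789
d₂ = d₁ − σ√T = 0.257789 − 0.419707 = -0.161918
e^{−rT} = e^{−0.0713·2.9955} = 0.807688
N(d₁) = 0.601715,  N(d₂) = 0.435685
Call price V = S·N(d₁) − K·e^{−rT}·N(d₂) = 96.695625 − 68.620068 = 28.075557
Δ = N(d₁) = 0.601715

price = 28.075557
Δ = 0.601715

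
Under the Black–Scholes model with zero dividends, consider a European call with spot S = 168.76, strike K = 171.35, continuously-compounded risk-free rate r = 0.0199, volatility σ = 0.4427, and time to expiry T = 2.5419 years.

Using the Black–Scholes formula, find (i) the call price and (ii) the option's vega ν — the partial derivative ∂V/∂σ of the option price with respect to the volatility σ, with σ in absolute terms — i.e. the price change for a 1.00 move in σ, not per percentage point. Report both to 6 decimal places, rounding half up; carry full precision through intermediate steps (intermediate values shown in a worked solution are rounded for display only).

σ√T = 0.4427·√2.5419 = 0.705812
d₁ = (ln(S/K) + (r+σ²/2)T) / (σ√T) = (ln(168.76/171.35) + (0.0199+0.4427²/2)·2.5419) / 0.705812 = (-0.015231 + 0.299669) / 0.705812 = 0.402994
d₂ = d₁ − σ√T = 0.402994 − 0.705812 = -0.302817
e^{−rT} = e^{−0.0199·2.5419} = 0.950674
N(d₁) = 0.656524,  N(d₂) = 0.381015
Call price V = S·N(d₁) − K·e^{−rT}·N(d₂) = 110.794962 − 62.066532 = 48.728431
φ(d₁) = (1/√(2π))·e^{−d₁²/2} = 0.367828
ν = S·φ(d₁)·√T = 98.967619

price = 48.728431
ν = 98.967619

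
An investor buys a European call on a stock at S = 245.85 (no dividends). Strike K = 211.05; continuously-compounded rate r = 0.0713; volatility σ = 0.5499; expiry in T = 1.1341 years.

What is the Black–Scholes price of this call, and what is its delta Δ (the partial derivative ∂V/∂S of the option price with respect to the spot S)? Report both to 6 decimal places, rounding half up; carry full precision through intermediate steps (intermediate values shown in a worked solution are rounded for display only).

price = 80.173179
Δ = 0.755379

σ√T = 0.5499·√1.1341 = 0.585611
d₁ = (ln(S/K) + (r+σ²/2)T) / (σ√T) = (ln(245.85/211.05) + (0.0713+0.5499²/2)·1.1341) / 0.585611 = (0.152627 + 0.252332) / 0.585611 = 0.691514
d₂ = d₁ − σ√T = 0.691514 − 0.585611 = 0.105902
e^{−rT} = e^{−0.0713·1.1341} = 0.922322
N(d₁) = 0.755379,  N(d₂) = 0.542170
Call price V = S·N(d₁) − K·e^{−rT}·N(d₂) = 185.709821 − 105.536643 = 80.173179
Δ = N(d₁) = 0.755379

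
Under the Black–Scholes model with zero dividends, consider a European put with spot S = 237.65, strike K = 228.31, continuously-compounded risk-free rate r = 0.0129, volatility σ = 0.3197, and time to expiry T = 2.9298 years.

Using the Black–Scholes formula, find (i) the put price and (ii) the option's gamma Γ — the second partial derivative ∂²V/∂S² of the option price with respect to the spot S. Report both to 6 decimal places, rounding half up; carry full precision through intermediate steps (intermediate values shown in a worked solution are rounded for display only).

σ√T = 0.3197·√2.9298 = 0.547220
d₁ = (ln(S/K) + (r+σ²/2)T) / (σ√T) = (ln(237.65/228.31) + (0.0129+0.3197²/2)·2.9298) / 0.547220 = (0.040095 + 0.187519) / 0.547220 = 0.415946
d₂ = d₁ − σ√T = 0.415946 − 0.547220 = -0.131274
e^{−rT} = e^{−0.0129·2.9298} = 0.962911
N(−d₁) = 0.338725,  N(−d₂) = 0.552221
Put price V = K·e^{−rT}·N(−d₂) − S·N(−d₁) = 121.401386 − 80.497954 = 40.903432
φ(d₁) = (1/√(2π))·e^{−d₁²/2} = 0.365882
Γ = φ(d₁) / (S·σ·√T) = 0.002813

price = 40.903432
Γ = 0.002813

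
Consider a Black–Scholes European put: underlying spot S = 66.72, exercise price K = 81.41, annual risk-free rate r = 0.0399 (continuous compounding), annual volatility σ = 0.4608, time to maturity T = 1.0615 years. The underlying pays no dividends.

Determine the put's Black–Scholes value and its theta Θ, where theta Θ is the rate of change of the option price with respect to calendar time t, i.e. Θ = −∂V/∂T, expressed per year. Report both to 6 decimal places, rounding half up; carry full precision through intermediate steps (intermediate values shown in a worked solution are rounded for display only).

price = 19.954663
Θ = -3.701497

σ√T = 0.4608·√1.0615 = 0.474758
d₁ = (ln(S/K) + (r+σ²/2)T) / (σ√T) = (ln(66.72/81.41) + (0.0399+0.4608²/2)·1.0615) / 0.474758 = (-0.198993 + 0.155052) / 0.474758 = -0.092556
d₂ = d₁ − σ√T = -0.092556 − 0.474758 = -0.567314
e^{−rT} = e^{−0.0399·1.0615} = 0.958531
N(−d₁) = 0.536872,  N(−d₂) = 0.714750
Put price V = K·e^{−rT}·N(−d₂) − S·N(−d₁) = 55.774759 − 35.820096 = 19.954663
φ(d₁) = (1/√(2π))·e^{−d₁²/2} = 0.397237
Θ = −S·φ(d₁)·σ/(2√T) + r·K·e^{−rT}·N(−d₂) = −5.926910 + 2.225413 = -3.701497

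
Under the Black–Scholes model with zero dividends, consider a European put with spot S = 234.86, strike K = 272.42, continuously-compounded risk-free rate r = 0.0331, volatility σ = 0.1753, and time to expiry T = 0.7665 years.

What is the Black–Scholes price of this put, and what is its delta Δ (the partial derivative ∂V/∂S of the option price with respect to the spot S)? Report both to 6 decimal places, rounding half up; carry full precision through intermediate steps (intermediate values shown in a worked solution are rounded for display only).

price = 35.324250
Δ = -0.765649

σ√T = 0.1753·√0.7665 = 0.153475
d₁ = (ln(S/K) + (r+σ²/2)T) / (σ√T) = (ln(234.86/272.42) + (0.0331+0.1753²/2)·0.7665) / 0.153475 = (-0.148355 + 0.037148) / 0.153475 = -0.724593
d₂ = d₁ − σ√T = -0.724593 − 0.153475 = -0.878068
e^{−rT} = e^{−0.0331·0.7665} = 0.974948
N(−d₁) = 0.765649,  N(−d₂) = 0.810047
Put price V = K·e^{−rT}·N(−d₂) − S·N(−d₁) = 215.144576 − 179.820326 = 35.324250
Δ = −N(−d₁) = -0.765649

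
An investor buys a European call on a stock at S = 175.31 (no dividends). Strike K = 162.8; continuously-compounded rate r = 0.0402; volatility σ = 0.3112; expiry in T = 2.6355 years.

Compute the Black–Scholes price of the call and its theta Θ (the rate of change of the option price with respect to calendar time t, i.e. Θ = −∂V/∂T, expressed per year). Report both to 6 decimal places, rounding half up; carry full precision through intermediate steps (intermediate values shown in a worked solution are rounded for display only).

σ√T = 0.3112·√2.6355 = 0.505209
d₁ = (ln(S/K) + (r+σ²/2)T) / (σ√T) = (ln(175.31/162.8) + (0.0402+0.3112²/2)·2.6355) / 0.505209 = (0.074033 + 0.233565) / 0.505209 = 0.608854
d₂ = d₁ − σ√T = 0.608854 − 0.505209 = 0.103645
e^{−rT} = e^{−0.0402·2.6355} = 0.899472
N(d₁) = 0.728689,  N(d₂) = 0.541274
Call price V = S·N(d₁) − K·e^{−rT}·N(d₂) = 127.746540 − 79.261029 = 48.485511
φ(d₁) = (1/√(2π))·e^{−d₁²/2} = 0.331446
Θ = −S·φ(d₁)·σ/(2√T) − r·K·e^{−rT}·N(d₂) = −5.569262 − 3.186293 = -8.755555

price = 48.485511
Θ = -8.755555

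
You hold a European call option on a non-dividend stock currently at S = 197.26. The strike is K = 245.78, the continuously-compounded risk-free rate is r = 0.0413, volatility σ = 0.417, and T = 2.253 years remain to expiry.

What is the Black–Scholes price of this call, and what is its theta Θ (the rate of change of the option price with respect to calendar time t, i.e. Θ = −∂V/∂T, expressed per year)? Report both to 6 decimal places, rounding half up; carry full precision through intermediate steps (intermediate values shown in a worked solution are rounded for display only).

σ√T = 0.417·√2.253 = 0.625917
d₁ = (ln(S/K) + (r+σ²/2)T) / (σ√T) = (ln(197.26/245.78) + (0.0413+0.417²/2)·2.253) / 0.625917 = (-0.219914 + 0.288935) / 0.625917 = 0.110271
d₂ = d₁ − σ√T = 0.110271 − 0.625917 = -0.515646
e^{−rT} = e^{−0.0413·2.253} = 0.911149
N(d₁) = 0.543903,  N(d₂) = 0.303051
Call price V = S·N(d₁) − K·e^{−rT}·N(d₂) = 107.290287 − 67.865905 = 39.424382
φ(d₁) = (1/√(2π))·e^{−d₁²/2} = 0.396524
Θ = −S·φ(d₁)·σ/(2√T) − r·K·e^{−rT}·N(d₂) = −10.865109 − 2.802862 = -13.667971

price = 39.424382
Θ = -13.667971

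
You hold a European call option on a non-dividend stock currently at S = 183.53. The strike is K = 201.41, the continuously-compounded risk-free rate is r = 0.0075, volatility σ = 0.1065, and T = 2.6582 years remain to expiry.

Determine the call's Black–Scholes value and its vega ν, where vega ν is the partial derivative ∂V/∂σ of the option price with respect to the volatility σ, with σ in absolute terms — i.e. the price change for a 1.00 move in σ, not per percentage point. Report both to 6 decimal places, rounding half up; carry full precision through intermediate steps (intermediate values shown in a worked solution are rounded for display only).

σ√T = 0.1065·√2.6582 = 0.173637
d₁ = (ln(S/K) + (r+σ²/2)T) / (σ√T) = (ln(183.53/201.41) + (0.0075+0.1065²/2)·2.6582) / 0.173637 = (-0.092964 + 0.035011) / 0.173637 = -0.333759
d₂ = d₁ − σ√T = -0.333759 − 0.173637 = -0.507396
e^{−rT} = e^{−0.0075·2.6582} = 0.980261
N(d₁) = 0.369281,  N(d₂) = 0.305938
Call price V = S·N(d₁) − K·e^{−rT}·N(d₂) = 67.774114 − 60.402761 = 7.371353
φ(d₁) = (1/√(2π))·e^{−d₁²/2} = 0.377330
ν = S·φ(d₁)·√T = 112.907262

price = 7.371353
ν = 112.907262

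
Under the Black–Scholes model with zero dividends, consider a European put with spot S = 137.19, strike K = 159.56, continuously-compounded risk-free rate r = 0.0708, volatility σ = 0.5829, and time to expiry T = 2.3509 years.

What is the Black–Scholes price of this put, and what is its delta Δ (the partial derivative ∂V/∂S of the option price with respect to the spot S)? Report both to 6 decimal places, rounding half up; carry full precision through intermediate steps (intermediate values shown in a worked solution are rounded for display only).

price = 45.932225
Δ = -0.321292

σ√T = 0.5829·√2.3509 = 0.893740
d₁ = (ln(S/K) + (r+σ²/2)T) / (σ√T) = (ln(137.19/159.56) + (0.0708+0.5829²/2)·2.3509) / 0.893740 = (-0.151053 + 0.565829) / 0.893740 = 0.464090
d₂ = d₁ − σ√T = 0.464090 − 0.893740 = -0.429650
e^{−rT} = e^{−0.0708·2.3509} = 0.846670
N(−d₁) = 0.321292,  N(−d₂) = 0.666275
Put price V = K·e^{−rT}·N(−d₂) − S·N(−d₁) = 90.010209 − 44.077985 = 45.932225
Δ = −N(−d₁) = -0.321292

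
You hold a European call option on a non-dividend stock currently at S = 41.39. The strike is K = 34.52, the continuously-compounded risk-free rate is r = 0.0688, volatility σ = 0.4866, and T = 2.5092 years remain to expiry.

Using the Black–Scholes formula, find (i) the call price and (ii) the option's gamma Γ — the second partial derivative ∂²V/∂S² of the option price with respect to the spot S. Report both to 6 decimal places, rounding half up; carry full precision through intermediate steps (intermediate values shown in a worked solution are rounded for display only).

σ√T = 0.4866·√2.5092 = 0.770797
d₁ = (ln(S/K) + (r+σ²/2)T) / (σ√T) = (ln(41.39/34.52) + (0.0688+0.4866²/2)·2.5092) / 0.770797 = (0.181500 + 0.469697) / 0.770797 = 0.844837
d₂ = d₁ − σ√T = 0.844837 − 0.770797 = 0.074040
e^{−rT} = e^{−0.0688·2.5092} = 0.841446
N(d₁) = 0.800899,  N(d₂) = 0.529511
Call price V = S·N(d₁) − K·e^{−rT}·N(d₂) = 33.149207 − 15.380555 = 17.768652
φ(d₁) = (1/√(2π))·e^{−d₁²/2} = 0.279204
Γ = φ(d₁) / (S·σ·√T) = 0.008752

price = 17.768652
Γ = 0.008752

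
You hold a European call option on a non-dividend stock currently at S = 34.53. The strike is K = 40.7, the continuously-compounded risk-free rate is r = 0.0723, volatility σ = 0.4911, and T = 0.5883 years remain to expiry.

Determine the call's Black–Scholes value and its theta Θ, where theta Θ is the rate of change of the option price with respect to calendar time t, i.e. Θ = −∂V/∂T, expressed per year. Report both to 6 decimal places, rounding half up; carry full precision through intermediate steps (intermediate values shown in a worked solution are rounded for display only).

price = 3.536272
Θ = -5.228323

σ√T = 0.4911·√0.5883 = 0.376677
d₁ = (ln(S/K) + (r+σ²/2)T) / (σ√T) = (ln(34.53/40.7) + (0.0723+0.4911²/2)·0.5883) / 0.376677 = (-0.164400 + 0.113477) / 0.376677 = -0.135189
d₂ = d₁ − σ√T = -0.135189 − 0.376677 = -0.511866
e^{−rT} = e^{−0.0723·0.5883} = 0.958358
N(d₁) = 0.446231,  N(d₂) = 0.304372
Call price V = S·N(d₁) − K·e^{−rT}·N(d₂) = 15.408364 − 11.872091 = 3.536272
φ(d₁) = (1/√(2π))·e^{−d₁²/2} = 0.395313
Θ = −S·φ(d₁)·σ/(2√T) − r·K·e^{−rT}·N(d₂) = −4.369971 − 0.858352 = -5.228323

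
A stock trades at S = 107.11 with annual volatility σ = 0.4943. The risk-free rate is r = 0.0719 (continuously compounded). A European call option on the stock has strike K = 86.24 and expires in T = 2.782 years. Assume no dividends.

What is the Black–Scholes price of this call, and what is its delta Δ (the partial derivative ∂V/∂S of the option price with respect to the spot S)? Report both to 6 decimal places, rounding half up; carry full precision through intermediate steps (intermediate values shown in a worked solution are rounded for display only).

price = 49.970433
Δ = 0.820615

σ√T = 0.4943·√2.782 = 0.824459
d₁ = (ln(S/K) + (r+σ²/2)T) / (σ√T) = (ln(107.11/86.24) + (0.0719+0.4943²/2)·2.782) / 0.824459 = (0.216722 + 0.539892) / 0.824459 = 0.917710
d₂ = d₁ − σ√T = 0.917710 − 0.824459 = 0.093251
e^{−rT} = e^{−0.0719·2.782} = 0.818710
N(d₁) = 0.820615,  N(d₂) = 0.537148
Call price V = S·N(d₁) − K·e^{−rT}·N(d₂) = 87.896037 − 37.925604 = 49.970433
Δ = N(d₁) = 0.820615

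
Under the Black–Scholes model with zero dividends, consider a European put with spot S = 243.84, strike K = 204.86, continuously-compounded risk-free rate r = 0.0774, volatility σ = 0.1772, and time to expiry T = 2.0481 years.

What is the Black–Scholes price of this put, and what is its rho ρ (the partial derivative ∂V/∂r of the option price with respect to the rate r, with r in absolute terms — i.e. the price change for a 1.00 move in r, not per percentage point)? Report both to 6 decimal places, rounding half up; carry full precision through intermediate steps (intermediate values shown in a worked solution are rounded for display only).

σ√T = 0.1772·√2.0481 = 0.253594
d₁ = (ln(S/K) + (r+σ²/2)T) / (σ√T) = (ln(243.84/204.86) + (0.0774+0.1772²/2)·2.0481) / 0.253594 = (0.174185 + 0.190678) / 0.253594 = 1.438769
d₂ = d₁ − σ√T = 1.438769 − 0.253594 = 1.185175
e^{−rT} = e^{−0.0774·2.0481} = 0.853403
N(−d₁) = 0.075108,  N(−d₂) = 0.117974
Put price V = K·e^{−rT}·N(−d₂) − S·N(−d₁) = 20.625221 − 18.314340 = 2.310881
ρ = −K·T·e^{−rT}·N(−d₂) = -42.242516

price = 2.310881
ρ = -42.242516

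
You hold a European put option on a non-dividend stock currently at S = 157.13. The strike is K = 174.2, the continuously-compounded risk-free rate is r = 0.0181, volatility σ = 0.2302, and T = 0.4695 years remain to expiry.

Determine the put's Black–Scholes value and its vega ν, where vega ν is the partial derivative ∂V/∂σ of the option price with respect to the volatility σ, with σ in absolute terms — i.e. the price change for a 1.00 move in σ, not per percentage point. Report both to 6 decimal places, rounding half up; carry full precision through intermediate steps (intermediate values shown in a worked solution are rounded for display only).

price = 19.971974
ν = 37.499423

σ√T = 0.2302·√0.4695 = 0.157733
d₁ = (ln(S/K) + (r+σ²/2)T) / (σ√T) = (ln(157.13/174.2) + (0.0181+0.2302²/2)·0.4695) / 0.157733 = (-0.103131 + 0.020938) / 0.157733 = -0.521087
d₂ = d₁ − σ√T = -0.521087 − 0.157733 = -0.678820
e^{−rT} = e^{−0.0181·0.4695} = 0.991538
N(−d₁) = 0.698847,  N(−d₂) = 0.751374
Put price V = K·e^{−rT}·N(−d₂) − S·N(−d₁) = 129.781799 − 109.809824 = 19.971974
φ(d₁) = (1/√(2π))·e^{−d₁²/2} = 0.348295
ν = S·φ(d₁)·√T = 37.499423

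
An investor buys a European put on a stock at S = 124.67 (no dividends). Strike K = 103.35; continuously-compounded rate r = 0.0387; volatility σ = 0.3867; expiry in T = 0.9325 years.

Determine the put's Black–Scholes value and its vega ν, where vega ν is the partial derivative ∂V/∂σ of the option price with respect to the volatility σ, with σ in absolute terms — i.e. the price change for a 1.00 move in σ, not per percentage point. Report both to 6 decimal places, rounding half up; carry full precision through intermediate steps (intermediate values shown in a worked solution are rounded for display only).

price = 6.968825
ν = 35.276161

σ√T = 0.3867·√0.9325 = 0.373421
d₁ = (ln(S/K) + (r+σ²/2)T) / (σ√T) = (ln(124.67/103.35) + (0.0387+0.3867²/2)·0.9325) / 0.373421 = (0.187549 + 0.105809) / 0.373421 = 0.785597
d₂ = d₁ − σ√T = 0.785597 − 0.373421 = 0.412176
e^{−rT} = e^{−0.0387·0.9325} = 0.964556
N(−d₁) = 0.216052,  N(−d₂) = 0.340105
Put price V = K·e^{−rT}·N(−d₂) − S·N(−d₁) = 33.904008 − 26.935183 = 6.968825
φ(d₁) = (1/√(2π))·e^{−d₁²/2} = 0.293018
ν = S·φ(d₁)·√T = 35.276161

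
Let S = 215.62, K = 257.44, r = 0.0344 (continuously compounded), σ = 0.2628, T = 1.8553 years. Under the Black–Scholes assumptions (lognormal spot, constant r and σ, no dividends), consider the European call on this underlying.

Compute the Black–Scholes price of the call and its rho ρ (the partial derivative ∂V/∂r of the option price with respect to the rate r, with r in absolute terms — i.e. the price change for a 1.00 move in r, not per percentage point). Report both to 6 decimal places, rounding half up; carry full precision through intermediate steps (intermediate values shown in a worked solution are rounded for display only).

price = 21.113913
ρ = 138.901343

σ√T = 0.2628·√1.8553 = 0.357958
d₁ = (ln(S/K) + (r+σ²/2)T) / (σ√T) = (ln(215.62/257.44) + (0.0344+0.2628²/2)·1.8553) / 0.357958 = (-0.177269 + 0.127889) / 0.357958 = -0.137948
d₂ = d₁ − σ√T = -0.137948 − 0.357958 = -0.495906
e^{−rT} = e^{−0.0344·1.8553} = 0.938172
N(d₁) = 0.445141,  N(d₂) = 0.309980
Call price V = S·N(d₁) − K·e^{−rT}·N(d₂) = 95.981235 − 74.867322 = 21.113913
ρ = K·T·e^{−rT}·N(d₂) = 138.901343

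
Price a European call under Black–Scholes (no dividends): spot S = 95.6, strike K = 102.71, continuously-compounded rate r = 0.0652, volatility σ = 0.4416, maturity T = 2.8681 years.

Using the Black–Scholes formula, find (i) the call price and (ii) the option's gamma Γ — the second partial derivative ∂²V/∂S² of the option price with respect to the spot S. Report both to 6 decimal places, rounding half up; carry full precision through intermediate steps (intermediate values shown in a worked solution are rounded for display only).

price = 31.856353
Γ = 0.004854

σ√T = 0.4416·√2.8681 = 0.747870
d₁ = (ln(S/K) + (r+σ²/2)T) / (σ√T) = (ln(95.6/102.71) + (0.0652+0.4416²/2)·2.8681) / 0.747870 = (-0.071737 + 0.466655) / 0.747870 = 0.528057
d₂ = d₁ − σ√T = 0.528057 − 0.747870 = -0.219813
e^{−rT} = e^{−0.0652·2.8681} = 0.829444
N(d₁) = 0.701270,  N(d₂) = 0.413008
Call price V = S·N(d₁) − K·e^{−rT}·N(d₂) = 67.041435 − 35.185082 = 31.856353
φ(d₁) = (1/√(2π))·e^{−d₁²/2} = 0.347024
Γ = φ(d₁) / (S·σ·√T) = 0.004854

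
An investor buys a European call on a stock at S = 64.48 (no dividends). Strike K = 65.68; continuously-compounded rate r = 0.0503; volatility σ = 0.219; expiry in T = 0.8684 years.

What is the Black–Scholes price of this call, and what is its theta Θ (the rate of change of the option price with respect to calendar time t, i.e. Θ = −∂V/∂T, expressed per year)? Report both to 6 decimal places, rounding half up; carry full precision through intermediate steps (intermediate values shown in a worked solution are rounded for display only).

price = 6.018332
Θ = -4.555182

σ√T = 0.219·√0.8684 = 0.204082
d₁ = (ln(S/K) + (r+σ²/2)T) / (σ√T) = (ln(64.48/65.68) + (0.0503+0.219²/2)·0.8684) / 0.204082 = (-0.018439 + 0.064505) / 0.204082 = 0.225722
d₂ = d₁ − σ√T = 0.225722 − 0.204082 = 0.021641
e^{−rT} = e^{−0.0503·0.8684} = 0.957260
N(d₁) = 0.589291,  N(d₂) = 0.508633
Call price V = S·N(d₁) − K·e^{−rT}·N(d₂) = 37.997507 − 31.979175 = 6.018332
φ(d₁) = (1/√(2π))·e^{−d₁²/2} = 0.388907
Θ = −S·φ(d₁)·σ/(2√T) − r·K·e^{−rT}·N(d₂) = −2.946629 − 1.608552 = -4.555182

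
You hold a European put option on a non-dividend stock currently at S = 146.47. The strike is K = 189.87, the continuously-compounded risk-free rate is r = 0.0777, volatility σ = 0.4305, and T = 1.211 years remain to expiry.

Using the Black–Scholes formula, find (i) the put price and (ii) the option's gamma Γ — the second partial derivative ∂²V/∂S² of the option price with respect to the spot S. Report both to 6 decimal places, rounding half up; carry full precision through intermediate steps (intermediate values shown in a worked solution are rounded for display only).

price = 44.832653
Γ = 0.005713

σ√T = 0.4305·√1.211 = 0.473746
d₁ = (ln(S/K) + (r+σ²/2)T) / (σ√T) = (ln(146.47/189.87) + (0.0777+0.4305²/2)·1.211) / 0.473746 = (-0.259519 + 0.206312) / 0.473746 = -0.112311
d₂ = d₁ − σ√T = -0.112311 − 0.473746 = -0.586057
e^{−rT} = e^{−0.0777·1.211} = 0.910197
N(−d₁) = 0.544712,  N(−d₂) = 0.721081
Put price V = K·e^{−rT}·N(−d₂) − S·N(−d₁) = 124.616558 − 79.783905 = 44.832653
φ(d₁) = (1/√(2π))·e^{−d₁²/2} = 0.396434
Γ = φ(d₁) / (S·σ·√T) = 0.005713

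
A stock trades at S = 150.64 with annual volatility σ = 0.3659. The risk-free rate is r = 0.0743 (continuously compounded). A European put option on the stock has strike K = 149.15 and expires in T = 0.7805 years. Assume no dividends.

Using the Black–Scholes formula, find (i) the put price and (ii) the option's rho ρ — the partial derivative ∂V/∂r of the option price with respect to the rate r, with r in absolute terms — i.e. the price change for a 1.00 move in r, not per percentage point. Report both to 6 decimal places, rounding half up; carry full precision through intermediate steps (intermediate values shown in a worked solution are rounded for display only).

price = 14.168402
ρ = -52.800920

σ√T = 0.3659·√0.7805 = 0.323258
d₁ = (ln(S/K) + (r+σ²/2)T) / (σ√T) = (ln(150.64/149.15) + (0.0743+0.3659²/2)·0.7805) / 0.323258 = (0.009940 + 0.110239) / 0.323258 = 0.371776
d₂ = d₁ − σ√T = 0.371776 − 0.323258 = 0.048518
e^{−rT} = e^{−0.0743·0.7805} = 0.943658
N(−d₁) = 0.355030,  N(−d₂) = 0.480652
Put price V = K·e^{−rT}·N(−d₂) − S·N(−d₁) = 67.650121 − 53.481719 = 14.168402
ρ = −K·T·e^{−rT}·N(−d₂) = -52.800920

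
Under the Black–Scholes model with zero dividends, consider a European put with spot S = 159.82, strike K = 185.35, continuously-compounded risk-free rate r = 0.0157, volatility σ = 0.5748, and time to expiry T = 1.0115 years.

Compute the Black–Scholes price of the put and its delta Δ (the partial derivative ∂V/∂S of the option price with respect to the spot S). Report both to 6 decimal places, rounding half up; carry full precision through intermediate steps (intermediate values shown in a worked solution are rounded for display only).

price = 51.213523
Δ = -0.476013

σ√T = 0.5748·√1.0115 = 0.578096
d₁ = (ln(S/K) + (r+σ²/2)T) / (σ√T) = (ln(159.82/185.35) + (0.0157+0.5748²/2)·1.0115) / 0.578096 = (-0.148198 + 0.182978) / 0.578096 = 0.060163
d₂ = d₁ − σ√T = 0.060163 − 0.578096 = -0.517932
e^{−rT} = e^{−0.0157·1.0115} = 0.984245
N(−d₁) = 0.476013,  N(−d₂) = 0.697747
Put price V = K·e^{−rT}·N(−d₂) − S·N(−d₁) = 127.289892 − 76.076369 = 51.213523
Δ = −N(−d₁) = -0.476013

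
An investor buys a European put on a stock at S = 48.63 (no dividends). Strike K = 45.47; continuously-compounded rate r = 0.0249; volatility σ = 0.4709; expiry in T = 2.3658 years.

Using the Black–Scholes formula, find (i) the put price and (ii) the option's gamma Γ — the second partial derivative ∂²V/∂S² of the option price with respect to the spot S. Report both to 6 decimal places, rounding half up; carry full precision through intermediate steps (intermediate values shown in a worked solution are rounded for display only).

σ√T = 0.4709·√2.3658 = 0.724299
d₁ = (ln(S/K) + (r+σ²/2)T) / (σ√T) = (ln(48.63/45.47) + (0.0249+0.4709²/2)·2.3658) / 0.724299 = (0.067188 + 0.321213) / 0.724299 = 0.536244
d₂ = d₁ − σ√T = 0.536244 − 0.724299 = -0.188055
e^{−rT} = e^{−0.0249·2.3658} = 0.942793
N(−d₁) = 0.295895,  N(−d₂) = 0.574583
Put price V = K·e^{−rT}·N(−d₂) − S·N(−d₁) = 24.631696 − 14.389378 = 10.242318
φ(d₁) = (1/√(2π))·e^{−d₁²/2} = 0.345516
Γ = φ(d₁) / (S·σ·√T) = 0.009809

price = 10.242318
Γ = 0.009809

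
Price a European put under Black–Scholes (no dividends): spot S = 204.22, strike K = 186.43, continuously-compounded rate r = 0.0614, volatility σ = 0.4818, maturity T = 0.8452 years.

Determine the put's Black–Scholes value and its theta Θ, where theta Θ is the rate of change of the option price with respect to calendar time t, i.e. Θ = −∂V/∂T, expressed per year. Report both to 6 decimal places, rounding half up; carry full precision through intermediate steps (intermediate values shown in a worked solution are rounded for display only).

σ√T = 0.4818·√0.8452 = 0.442942
d₁ = (ln(S/K) + (r+σ²/2)T) / (σ√T) = (ln(204.22/186.43) + (0.0614+0.4818²/2)·0.8452) / 0.442942 = (0.091142 + 0.149994) / 0.442942 = 0.544397
d₂ = d₁ − σ√T = 0.544397 − 0.442942 = 0.101455
e^{−rT} = e^{−0.0614·0.8452} = 0.949428
N(−d₁) = 0.293084,  N(−d₂) = 0.459595
Put price V = K·e^{−rT}·N(−d₂) − S·N(−d₁) = 81.349134 − 59.853672 = 21.495462
φ(d₁) = (1/√(2π))·e^{−d₁²/2} = 0.343997
Θ = −S·φ(d₁)·σ/(2√T) + r·K·e^{−rT}·N(−d₂) = −18.408142 + 4.994837 = -13.413306

price = 21.495462
Θ = -13.413306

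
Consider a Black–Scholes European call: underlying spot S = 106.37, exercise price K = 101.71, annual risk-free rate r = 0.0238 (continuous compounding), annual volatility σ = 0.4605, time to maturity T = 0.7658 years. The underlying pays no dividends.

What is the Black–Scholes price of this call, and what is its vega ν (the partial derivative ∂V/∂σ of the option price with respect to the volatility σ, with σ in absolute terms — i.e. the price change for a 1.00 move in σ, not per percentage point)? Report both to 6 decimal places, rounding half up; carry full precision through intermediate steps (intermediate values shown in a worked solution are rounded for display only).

price = 19.913731
ν = 34.831669

σ√T = 0.4605·√0.7658 = 0.402984
d₁ = (ln(S/K) + (r+σ²/2)T) / (σ√T) = (ln(106.37/101.71) + (0.0238+0.4605²/2)·0.7658) / 0.402984 = (0.044798 + 0.099424) / 0.402984 = 0.357885
d₂ = d₁ − σ√T = 0.357885 − 0.402984 = -0.045098
e^{−rT} = e^{−0.0238·0.7658} = 0.981939
N(d₁) = 0.639785,  N(d₂) = 0.482014
Call price V = S·N(d₁) − K·e^{−rT}·N(d₂) = 68.053973 − 48.140242 = 19.913731
φ(d₁) = (1/√(2π))·e^{−d₁²/2} = 0.374195
ν = S·φ(d₁)·√T = 34.831669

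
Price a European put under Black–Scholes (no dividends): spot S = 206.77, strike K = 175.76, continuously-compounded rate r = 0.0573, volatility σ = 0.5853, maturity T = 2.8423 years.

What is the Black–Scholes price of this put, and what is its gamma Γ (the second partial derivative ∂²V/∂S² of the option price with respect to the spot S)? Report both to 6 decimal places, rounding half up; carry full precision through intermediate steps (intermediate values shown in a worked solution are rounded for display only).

price = 41.945495
Γ = 0.001393

σ√T = 0.5853·√2.8423 = 0.986764
d₁ = (ln(S/K) + (r+σ²/2)T) / (σ√T) = (ln(206.77/175.76) + (0.0573+0.5853²/2)·2.8423) / 0.986764 = (0.162488 + 0.649716) / 0.986764 = 0.823098
d₂ = d₁ − σ√T = 0.823098 − 0.986764 = -0.163667
e^{−rT} = e^{−0.0573·2.8423} = 0.849707
N(−d₁) = 0.205226,  N(−d₂) = 0.565003
Put price V = K·e^{−rT}·N(−d₂) − S·N(−d₁) = 84.380125 − 42.434630 = 41.945495
φ(d₁) = (1/√(2π))·e^{−d₁²/2} = 0.284312
Γ = φ(d₁) / (S·σ·√T) = 0.001393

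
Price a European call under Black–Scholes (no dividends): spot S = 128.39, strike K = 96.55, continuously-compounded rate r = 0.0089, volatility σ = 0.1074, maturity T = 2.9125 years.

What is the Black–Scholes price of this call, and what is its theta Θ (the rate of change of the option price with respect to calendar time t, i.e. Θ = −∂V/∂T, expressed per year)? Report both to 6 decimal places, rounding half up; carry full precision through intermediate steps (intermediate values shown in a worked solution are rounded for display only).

σ√T = 0.1074·√2.9125 = 0.183289
d₁ = (ln(S/K) + (r+σ²/2)T) / (σ√T) = (ln(128.39/96.55) + (0.0089+0.1074²/2)·2.9125) / 0.183289 = (0.285011 + 0.042719) / 0.183289 = 1.788048
d₂ = d₁ − σ√T = 1.788048 − 0.183289 = 1.604759
e^{−rT} = e^{−0.0089·2.9125} = 0.974412
N(d₁) = 0.963116,  N(d₂) = 0.945727
Call price V = S·N(d₁) − K·e^{−rT}·N(d₂) = 123.654450 − 88.973447 = 34.681003
φ(d₁) = (1/√(2π))·e^{−d₁²/2} = 0.080661
Θ = −S·φ(d₁)·σ/(2√T) − r·K·e^{−rT}·N(d₂) = −0.325865 − 0.791864 = -1.117728

price = 34.681003
Θ = -1.117728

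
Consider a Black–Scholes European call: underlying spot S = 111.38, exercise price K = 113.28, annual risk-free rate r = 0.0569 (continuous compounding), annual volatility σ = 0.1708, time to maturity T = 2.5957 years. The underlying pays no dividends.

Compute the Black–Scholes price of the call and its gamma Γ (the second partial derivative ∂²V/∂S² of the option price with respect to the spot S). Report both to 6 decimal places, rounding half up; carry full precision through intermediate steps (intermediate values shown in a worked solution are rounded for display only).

σ√T = 0.1708·√2.5957 = 0.275179
d₁ = (ln(S/K) + (r+σ²/2)T) / (σ√T) = (ln(111.38/113.28) + (0.0569+0.1708²/2)·2.5957) / 0.275179 = (-0.016915 + 0.185557) / 0.275179 = 0.612846
d₂ = d₁ − σ√T = 0.612846 − 0.275179 = 0.337667
e^{−rT} = e^{−0.0569·2.5957} = 0.862694
N(d₁) = 0.730011,  N(d₂) = 0.632193
Call price V = S·N(d₁) − K·e^{−rT}·N(d₂) = 81.308603 − 61.781656 = 19.526947
φ(d₁) = (1/√(2π))·e^{−d₁²/2} = 0.330639
Γ = φ(d₁) / (S·σ·√T) = 0.010788

price = 19.526947
Γ = 0.010788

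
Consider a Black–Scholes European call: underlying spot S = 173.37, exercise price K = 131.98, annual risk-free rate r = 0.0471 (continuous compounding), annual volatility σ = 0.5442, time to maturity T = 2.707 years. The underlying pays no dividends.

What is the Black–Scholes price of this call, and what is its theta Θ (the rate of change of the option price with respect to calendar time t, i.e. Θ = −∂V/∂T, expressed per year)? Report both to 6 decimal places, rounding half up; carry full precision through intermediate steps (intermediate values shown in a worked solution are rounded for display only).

σ√T = 0.5442·√2.707 = 0.895370
d₁ = (ln(S/K) + (r+σ²/2)T) / (σ√T) = (ln(173.37/131.98) + (0.0471+0.5442²/2)·2.707) / 0.895370 = (0.272778 + 0.528344) / 0.895370 = 0.894737
d₂ = d₁ − σ√T = 0.894737 − 0.895370 = -0.000633
e^{−rT} = e^{−0.0471·2.707} = 0.880294
N(d₁) = 0.814536,  N(d₂) = 0.499748
Call price V = S·N(d₁) − K·e^{−rT}·N(d₂) = 141.216153 − 58.061249 = 83.154904
φ(d₁) = (1/√(2π))·e^{−d₁²/2} = 0.267345
Θ = −S·φ(d₁)·σ/(2√T) − r·K·e^{−rT}·N(d₂) = −7.665317 − 2.734685 = -10.400001

price = 83.154904
Θ = -10.400001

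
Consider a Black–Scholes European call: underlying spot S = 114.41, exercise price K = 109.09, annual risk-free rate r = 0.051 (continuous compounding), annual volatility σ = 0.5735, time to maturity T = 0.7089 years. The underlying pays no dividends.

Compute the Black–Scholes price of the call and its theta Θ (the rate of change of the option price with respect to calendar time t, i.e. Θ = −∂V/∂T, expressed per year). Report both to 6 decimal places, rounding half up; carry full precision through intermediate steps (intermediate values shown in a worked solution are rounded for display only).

price = 25.855160
Θ = -16.800375

σ√T = 0.5735·√0.7089 = 0.482865
d₁ = (ln(S/K) + (r+σ²/2)T) / (σ√T) = (ln(114.41/109.09) + (0.051+0.5735²/2)·0.7089) / 0.482865 = (0.047615 + 0.152733) / 0.482865 = 0.414916
d₂ = d₁ − σ√T = 0.414916 − 0.482865 = -0.067949
e^{−rT} = e^{−0.051·0.7089} = 0.964492
N(d₁) = 0.660898,  N(d₂) = 0.472913
Call price V = S·N(d₁) − K·e^{−rT}·N(d₂) = 75.613380 − 49.758220 = 25.855160
φ(d₁) = (1/√(2π))·e^{−d₁²/2} = 0.366039
Θ = −S·φ(d₁)·σ/(2√T) − r·K·e^{−rT}·N(d₂) = −14.262706 − 2.537669 = -16.800375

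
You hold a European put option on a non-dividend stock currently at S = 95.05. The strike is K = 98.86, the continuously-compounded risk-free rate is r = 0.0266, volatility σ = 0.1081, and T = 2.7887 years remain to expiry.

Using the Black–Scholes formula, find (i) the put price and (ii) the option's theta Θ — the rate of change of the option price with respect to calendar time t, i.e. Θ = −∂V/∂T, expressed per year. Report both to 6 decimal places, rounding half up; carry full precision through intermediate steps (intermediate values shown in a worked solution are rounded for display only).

σ√T = 0.1081·√2.7887 = 0.180521
d₁ = (ln(S/K) + (r+σ²/2)T) / (σ√T) = (ln(95.05/98.86) + (0.0266+0.1081²/2)·2.7887) / 0.180521 = (-0.039302 + 0.090473) / 0.180521 = 0.283467
d₂ = d₁ − σ√T = 0.283467 − 0.180521 = 0.102946
e^{−rT} = e^{−0.0266·2.7887} = 0.928505
N(−d₁) = 0.388409,  N(−d₂) = 0.459003
Put price V = K·e^{−rT}·N(−d₂) − S·N(−d₁) = 42.132784 − 36.918317 = 5.214467
φ(d₁) = (1/√(2π))·e^{−d₁²/2} = 0.383232
Θ = −S·φ(d₁)·σ/(2√T) + r·K·e^{−rT}·N(−d₂) = −1.178985 + 1.120732 = -0.058253

price = 5.214467
Θ = -0.058253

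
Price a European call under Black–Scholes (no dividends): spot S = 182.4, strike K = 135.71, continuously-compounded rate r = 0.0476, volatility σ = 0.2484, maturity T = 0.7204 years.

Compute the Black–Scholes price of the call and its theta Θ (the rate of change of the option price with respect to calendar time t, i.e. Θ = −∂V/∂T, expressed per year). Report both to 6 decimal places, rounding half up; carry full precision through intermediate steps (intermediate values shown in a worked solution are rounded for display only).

σ√T = 0.2484·√0.7204 = 0.210833
d₁ = (ln(S/K) + (r+σ²/2)T) / (σ√T) = (ln(182.4/135.71) + (0.0476+0.2484²/2)·0.7204) / 0.210833 = (0.295682 + 0.056516) / 0.210833 = 1.670508
d₂ = d₁ − σ√T = 1.670508 − 0.210833 = 1.459675
e^{−rT} = e^{−0.0476·0.7204} = 0.966290
N(d₁) = 0.952591,  N(d₂) = 0.927810
Call price V = S·N(d₁) − K·e^{−rT}·N(d₂) = 173.752519 − 121.668636 = 52.083883
φ(d₁) = (1/√(2π))·e^{−d₁²/2} = 0.098842
Θ = −S·φ(d₁)·σ/(2√T) − r·K·e^{−rT}·N(d₂) = −2.638148 − 5.791427 = -8.429575

price = 52.083883
Θ = -8.429575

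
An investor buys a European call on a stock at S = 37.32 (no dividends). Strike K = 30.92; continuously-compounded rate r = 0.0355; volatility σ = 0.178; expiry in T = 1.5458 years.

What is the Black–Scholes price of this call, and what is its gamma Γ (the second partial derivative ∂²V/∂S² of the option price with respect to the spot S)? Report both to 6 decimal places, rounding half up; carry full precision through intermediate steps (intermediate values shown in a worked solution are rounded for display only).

price = 8.552895
Γ = 0.023267

σ√T = 0.178·√1.5458 = 0.221308
d₁ = (ln(S/K) + (r+σ²/2)T) / (σ√T) = (ln(37.32/30.92) + (0.0355+0.178²/2)·1.5458) / 0.221308 = (0.188126 + 0.079364) / 0.221308 = 1.208682
d₂ = d₁ − σ√T = 1.208682 − 0.221308 = 0.987374
e^{−rT} = e^{−0.0355·1.5458} = 0.946603
N(d₁) = 0.886607,  N(d₂) = 0.838270
Call price V = S·N(d₁) − K·e^{−rT}·N(d₂) = 33.088188 − 24.535293 = 8.552895
φ(d₁) = (1/√(2π))·e^{−d₁²/2} = 0.192166
Γ = φ(d₁) / (S·σ·√T) = 0.023267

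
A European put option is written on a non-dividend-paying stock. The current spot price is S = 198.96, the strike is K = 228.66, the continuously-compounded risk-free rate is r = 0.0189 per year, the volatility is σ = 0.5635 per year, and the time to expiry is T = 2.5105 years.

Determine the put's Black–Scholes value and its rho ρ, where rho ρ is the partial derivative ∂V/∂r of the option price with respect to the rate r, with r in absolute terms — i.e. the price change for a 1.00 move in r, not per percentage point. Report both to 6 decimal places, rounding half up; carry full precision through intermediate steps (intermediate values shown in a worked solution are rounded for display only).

σ√T = 0.5635·√2.5105 = 0.892841
d₁ = (ln(S/K) + (r+σ²/2)T) / (σ√T) = (ln(198.96/228.66) + (0.0189+0.5635²/2)·2.5105) / 0.892841 = (-0.139132 + 0.446031) / 0.892841 = 0.343733
d₂ = d₁ − σ√T = 0.343733 − 0.892841 = -0.549108
e^{−rT} = e^{−0.0189·2.5105} = 0.953660
N(−d₁) = 0.365524,  N(−d₂) = 0.708534
Put price V = K·e^{−rT}·N(−d₂) − S·N(−d₁) = 154.505719 − 72.724601 = 81.781118
ρ = −K·T·e^{−rT}·N(−d₂) = -387.886607

price = 81.781118
ρ = -387.886607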